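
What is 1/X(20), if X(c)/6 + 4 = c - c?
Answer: -1/24 ≈ -0.041667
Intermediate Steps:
X(c) = -24 (X(c) = -24 + 6*(c - c) = -24 + 6*0 = -24 + 0 = -24)
1/X(20) = 1/(-24) = -1/24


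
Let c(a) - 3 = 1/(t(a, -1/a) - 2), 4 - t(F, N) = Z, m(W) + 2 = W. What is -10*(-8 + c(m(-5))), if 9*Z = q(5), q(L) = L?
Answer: 560/13 ≈ 43.077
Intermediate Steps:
m(W) = -2 + W
Z = 5/9 (Z = (⅑)*5 = 5/9 ≈ 0.55556)
t(F, N) = 31/9 (t(F, N) = 4 - 1*5/9 = 4 - 5/9 = 31/9)
c(a) = 48/13 (c(a) = 3 + 1/(31/9 - 2) = 3 + 1/(13/9) = 3 + 9/13 = 48/13)
-10*(-8 + c(m(-5))) = -10*(-8 + 48/13) = -10*(-56/13) = 560/13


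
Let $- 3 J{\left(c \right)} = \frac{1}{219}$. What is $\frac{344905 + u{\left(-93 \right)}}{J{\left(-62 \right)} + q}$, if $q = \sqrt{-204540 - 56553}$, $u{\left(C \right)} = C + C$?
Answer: $- \frac{226480383}{112700532358} - \frac{148797611631 i \sqrt{261093}}{112700532358} \approx -0.0020096 - 674.63 i$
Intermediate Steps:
$u{\left(C \right)} = 2 C$
$q = i \sqrt{261093}$ ($q = \sqrt{-261093} = i \sqrt{261093} \approx 510.97 i$)
$J{\left(c \right)} = - \frac{1}{657}$ ($J{\left(c \right)} = - \frac{1}{3 \cdot 219} = \left(- \frac{1}{3}\right) \frac{1}{219} = - \frac{1}{657}$)
$\frac{344905 + u{\left(-93 \right)}}{J{\left(-62 \right)} + q} = \frac{344905 + 2 \left(-93\right)}{- \frac{1}{657} + i \sqrt{261093}} = \frac{344905 - 186}{- \frac{1}{657} + i \sqrt{261093}} = \frac{344719}{- \frac{1}{657} + i \sqrt{261093}}$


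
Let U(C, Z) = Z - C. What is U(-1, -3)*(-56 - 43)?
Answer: 198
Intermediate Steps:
U(-1, -3)*(-56 - 43) = (-3 - 1*(-1))*(-56 - 43) = (-3 + 1)*(-99) = -2*(-99) = 198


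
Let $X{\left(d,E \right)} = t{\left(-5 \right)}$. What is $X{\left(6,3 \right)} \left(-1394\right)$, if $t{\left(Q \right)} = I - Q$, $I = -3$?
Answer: $-2788$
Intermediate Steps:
$t{\left(Q \right)} = -3 - Q$
$X{\left(d,E \right)} = 2$ ($X{\left(d,E \right)} = -3 - -5 = -3 + 5 = 2$)
$X{\left(6,3 \right)} \left(-1394\right) = 2 \left(-1394\right) = -2788$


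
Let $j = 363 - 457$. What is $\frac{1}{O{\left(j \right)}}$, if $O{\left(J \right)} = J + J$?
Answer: $- \frac{1}{188} \approx -0.0053191$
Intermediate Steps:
$j = -94$ ($j = 363 - 457 = -94$)
$O{\left(J \right)} = 2 J$
$\frac{1}{O{\left(j \right)}} = \frac{1}{2 \left(-94\right)} = \frac{1}{-188} = - \frac{1}{188}$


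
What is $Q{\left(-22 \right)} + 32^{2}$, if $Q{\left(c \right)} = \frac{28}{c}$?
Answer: $\frac{11250}{11} \approx 1022.7$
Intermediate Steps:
$Q{\left(-22 \right)} + 32^{2} = \frac{28}{-22} + 32^{2} = 28 \left(- \frac{1}{22}\right) + 1024 = - \frac{14}{11} + 1024 = \frac{11250}{11}$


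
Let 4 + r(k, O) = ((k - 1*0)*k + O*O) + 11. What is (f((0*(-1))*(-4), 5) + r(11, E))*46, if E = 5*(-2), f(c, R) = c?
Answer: 10488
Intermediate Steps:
E = -10
r(k, O) = 7 + O² + k² (r(k, O) = -4 + (((k - 1*0)*k + O*O) + 11) = -4 + (((k + 0)*k + O²) + 11) = -4 + ((k*k + O²) + 11) = -4 + ((k² + O²) + 11) = -4 + ((O² + k²) + 11) = -4 + (11 + O² + k²) = 7 + O² + k²)
(f((0*(-1))*(-4), 5) + r(11, E))*46 = ((0*(-1))*(-4) + (7 + (-10)² + 11²))*46 = (0*(-4) + (7 + 100 + 121))*46 = (0 + 228)*46 = 228*46 = 10488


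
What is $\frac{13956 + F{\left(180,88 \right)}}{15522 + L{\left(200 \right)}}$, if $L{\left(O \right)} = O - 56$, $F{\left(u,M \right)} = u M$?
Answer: $\frac{4966}{2611} \approx 1.902$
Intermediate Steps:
$F{\left(u,M \right)} = M u$
$L{\left(O \right)} = -56 + O$ ($L{\left(O \right)} = O - 56 = -56 + O$)
$\frac{13956 + F{\left(180,88 \right)}}{15522 + L{\left(200 \right)}} = \frac{13956 + 88 \cdot 180}{15522 + \left(-56 + 200\right)} = \frac{13956 + 15840}{15522 + 144} = \frac{29796}{15666} = 29796 \cdot \frac{1}{15666} = \frac{4966}{2611}$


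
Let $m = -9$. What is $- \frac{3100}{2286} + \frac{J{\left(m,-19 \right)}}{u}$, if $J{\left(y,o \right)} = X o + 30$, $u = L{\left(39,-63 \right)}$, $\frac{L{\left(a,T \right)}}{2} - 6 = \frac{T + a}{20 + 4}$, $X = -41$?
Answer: $\frac{909187}{11430} \approx 79.544$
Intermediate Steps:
$L{\left(a,T \right)} = 12 + \frac{T}{12} + \frac{a}{12}$ ($L{\left(a,T \right)} = 12 + 2 \frac{T + a}{20 + 4} = 12 + 2 \frac{T + a}{24} = 12 + 2 \left(T + a\right) \frac{1}{24} = 12 + 2 \left(\frac{T}{24} + \frac{a}{24}\right) = 12 + \left(\frac{T}{12} + \frac{a}{12}\right) = 12 + \frac{T}{12} + \frac{a}{12}$)
$u = 10$ ($u = 12 + \frac{1}{12} \left(-63\right) + \frac{1}{12} \cdot 39 = 12 - \frac{21}{4} + \frac{13}{4} = 10$)
$J{\left(y,o \right)} = 30 - 41 o$ ($J{\left(y,o \right)} = - 41 o + 30 = 30 - 41 o$)
$- \frac{3100}{2286} + \frac{J{\left(m,-19 \right)}}{u} = - \frac{3100}{2286} + \frac{30 - -779}{10} = \left(-3100\right) \frac{1}{2286} + \left(30 + 779\right) \frac{1}{10} = - \frac{1550}{1143} + 809 \cdot \frac{1}{10} = - \frac{1550}{1143} + \frac{809}{10} = \frac{909187}{11430}$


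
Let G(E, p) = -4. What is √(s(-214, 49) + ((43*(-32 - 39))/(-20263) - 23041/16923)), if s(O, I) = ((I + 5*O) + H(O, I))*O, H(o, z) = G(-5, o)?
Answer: 7*√526382399022226309086/342910749 ≈ 468.35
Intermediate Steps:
H(o, z) = -4
s(O, I) = O*(-4 + I + 5*O) (s(O, I) = ((I + 5*O) - 4)*O = (-4 + I + 5*O)*O = O*(-4 + I + 5*O))
√(s(-214, 49) + ((43*(-32 - 39))/(-20263) - 23041/16923)) = √(-214*(-4 + 49 + 5*(-214)) + ((43*(-32 - 39))/(-20263) - 23041/16923)) = √(-214*(-4 + 49 - 1070) + ((43*(-71))*(-1/20263) - 23041*1/16923)) = √(-214*(-1025) + (-3053*(-1/20263) - 23041/16923)) = √(219350 + (3053/20263 - 23041/16923)) = √(219350 - 415213864/342910749) = √(75217057579286/342910749) = 7*√526382399022226309086/342910749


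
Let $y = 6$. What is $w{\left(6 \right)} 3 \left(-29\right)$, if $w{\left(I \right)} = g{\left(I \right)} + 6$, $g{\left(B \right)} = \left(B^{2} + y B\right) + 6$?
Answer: $-7308$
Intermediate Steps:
$g{\left(B \right)} = 6 + B^{2} + 6 B$ ($g{\left(B \right)} = \left(B^{2} + 6 B\right) + 6 = 6 + B^{2} + 6 B$)
$w{\left(I \right)} = 12 + I^{2} + 6 I$ ($w{\left(I \right)} = \left(6 + I^{2} + 6 I\right) + 6 = 12 + I^{2} + 6 I$)
$w{\left(6 \right)} 3 \left(-29\right) = \left(12 + 6^{2} + 6 \cdot 6\right) 3 \left(-29\right) = \left(12 + 36 + 36\right) 3 \left(-29\right) = 84 \cdot 3 \left(-29\right) = 252 \left(-29\right) = -7308$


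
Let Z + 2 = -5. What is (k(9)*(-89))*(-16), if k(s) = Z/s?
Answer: -9968/9 ≈ -1107.6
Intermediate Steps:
Z = -7 (Z = -2 - 5 = -7)
k(s) = -7/s
(k(9)*(-89))*(-16) = (-7/9*(-89))*(-16) = (-7*1/9*(-89))*(-16) = -7/9*(-89)*(-16) = (623/9)*(-16) = -9968/9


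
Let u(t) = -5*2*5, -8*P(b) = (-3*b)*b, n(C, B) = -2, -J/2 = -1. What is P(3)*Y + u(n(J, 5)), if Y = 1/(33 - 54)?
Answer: -2809/56 ≈ -50.161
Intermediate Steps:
J = 2 (J = -2*(-1) = 2)
P(b) = 3*b²/8 (P(b) = -(-3*b)*b/8 = -(-3)*b²/8 = 3*b²/8)
Y = -1/21 (Y = 1/(-21) = -1/21 ≈ -0.047619)
u(t) = -50 (u(t) = -10*5 = -50)
P(3)*Y + u(n(J, 5)) = ((3/8)*3²)*(-1/21) - 50 = ((3/8)*9)*(-1/21) - 50 = (27/8)*(-1/21) - 50 = -9/56 - 50 = -2809/56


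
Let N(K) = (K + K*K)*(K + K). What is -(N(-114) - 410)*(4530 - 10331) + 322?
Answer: -17040471984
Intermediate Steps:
N(K) = 2*K*(K + K²) (N(K) = (K + K²)*(2*K) = 2*K*(K + K²))
-(N(-114) - 410)*(4530 - 10331) + 322 = -(2*(-114)²*(1 - 114) - 410)*(4530 - 10331) + 322 = -(2*12996*(-113) - 410)*(-5801) + 322 = -(-2937096 - 410)*(-5801) + 322 = -(-2937506)*(-5801) + 322 = -1*17040472306 + 322 = -17040472306 + 322 = -17040471984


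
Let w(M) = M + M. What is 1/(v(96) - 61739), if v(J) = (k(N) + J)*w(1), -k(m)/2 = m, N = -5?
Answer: -1/61527 ≈ -1.6253e-5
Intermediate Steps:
w(M) = 2*M
k(m) = -2*m
v(J) = 20 + 2*J (v(J) = (-2*(-5) + J)*(2*1) = (10 + J)*2 = 20 + 2*J)
1/(v(96) - 61739) = 1/((20 + 2*96) - 61739) = 1/((20 + 192) - 61739) = 1/(212 - 61739) = 1/(-61527) = -1/61527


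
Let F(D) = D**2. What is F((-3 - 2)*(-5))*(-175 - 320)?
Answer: -309375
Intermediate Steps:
F((-3 - 2)*(-5))*(-175 - 320) = ((-3 - 2)*(-5))**2*(-175 - 320) = (-5*(-5))**2*(-495) = 25**2*(-495) = 625*(-495) = -309375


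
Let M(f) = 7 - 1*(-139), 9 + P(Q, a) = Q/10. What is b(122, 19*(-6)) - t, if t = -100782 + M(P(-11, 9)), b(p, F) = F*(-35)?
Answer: 104626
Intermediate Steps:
P(Q, a) = -9 + Q/10
b(p, F) = -35*F
M(f) = 146 (M(f) = 7 + 139 = 146)
t = -100636 (t = -100782 + 146 = -100636)
b(122, 19*(-6)) - t = -665*(-6) - 1*(-100636) = -35*(-114) + 100636 = 3990 + 100636 = 104626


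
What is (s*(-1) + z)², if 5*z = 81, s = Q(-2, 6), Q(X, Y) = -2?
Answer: 8281/25 ≈ 331.24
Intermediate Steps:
s = -2
z = 81/5 (z = (⅕)*81 = 81/5 ≈ 16.200)
(s*(-1) + z)² = (-2*(-1) + 81/5)² = (2 + 81/5)² = (91/5)² = 8281/25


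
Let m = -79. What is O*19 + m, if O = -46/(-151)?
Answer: -11055/151 ≈ -73.212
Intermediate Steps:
O = 46/151 (O = -46*(-1/151) = 46/151 ≈ 0.30464)
O*19 + m = (46/151)*19 - 79 = 874/151 - 79 = -11055/151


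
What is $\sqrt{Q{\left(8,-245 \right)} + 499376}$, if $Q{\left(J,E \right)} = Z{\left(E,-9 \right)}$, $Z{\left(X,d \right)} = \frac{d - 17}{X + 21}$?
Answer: $\frac{5 \sqrt{15660435}}{28} \approx 706.67$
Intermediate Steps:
$Z{\left(X,d \right)} = \frac{-17 + d}{21 + X}$
$Q{\left(J,E \right)} = - \frac{26}{21 + E}$ ($Q{\left(J,E \right)} = \frac{-17 - 9}{21 + E} = \frac{1}{21 + E} \left(-26\right) = - \frac{26}{21 + E}$)
$\sqrt{Q{\left(8,-245 \right)} + 499376} = \sqrt{- \frac{26}{21 - 245} + 499376} = \sqrt{- \frac{26}{-224} + 499376} = \sqrt{\left(-26\right) \left(- \frac{1}{224}\right) + 499376} = \sqrt{\frac{13}{112} + 499376} = \sqrt{\frac{55930125}{112}} = \frac{5 \sqrt{15660435}}{28}$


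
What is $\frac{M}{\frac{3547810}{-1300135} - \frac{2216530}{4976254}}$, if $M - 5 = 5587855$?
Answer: $- \frac{3615234777181331940}{2053659193529} \approx -1.7604 \cdot 10^{6}$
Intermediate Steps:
$M = 5587860$ ($M = 5 + 5587855 = 5587860$)
$\frac{M}{\frac{3547810}{-1300135} - \frac{2216530}{4976254}} = \frac{5587860}{\frac{3547810}{-1300135} - \frac{2216530}{4976254}} = \frac{5587860}{3547810 \left(- \frac{1}{1300135}\right) - \frac{1108265}{2488127}} = \frac{5587860}{- \frac{709562}{260027} - \frac{1108265}{2488127}} = \frac{5587860}{- \frac{2053659193529}{646980199429}} = 5587860 \left(- \frac{646980199429}{2053659193529}\right) = - \frac{3615234777181331940}{2053659193529}$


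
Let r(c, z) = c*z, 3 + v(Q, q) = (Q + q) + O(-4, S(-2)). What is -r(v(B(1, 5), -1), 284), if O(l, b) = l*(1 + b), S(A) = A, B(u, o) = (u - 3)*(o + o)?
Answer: 5680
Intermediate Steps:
B(u, o) = 2*o*(-3 + u) (B(u, o) = (-3 + u)*(2*o) = 2*o*(-3 + u))
v(Q, q) = 1 + Q + q (v(Q, q) = -3 + ((Q + q) - 4*(1 - 2)) = -3 + ((Q + q) - 4*(-1)) = -3 + ((Q + q) + 4) = -3 + (4 + Q + q) = 1 + Q + q)
-r(v(B(1, 5), -1), 284) = -(1 + 2*5*(-3 + 1) - 1)*284 = -(1 + 2*5*(-2) - 1)*284 = -(1 - 20 - 1)*284 = -(-20)*284 = -1*(-5680) = 5680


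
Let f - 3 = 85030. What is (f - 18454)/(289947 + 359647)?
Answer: 66579/649594 ≈ 0.10249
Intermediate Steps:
f = 85033 (f = 3 + 85030 = 85033)
(f - 18454)/(289947 + 359647) = (85033 - 18454)/(289947 + 359647) = 66579/649594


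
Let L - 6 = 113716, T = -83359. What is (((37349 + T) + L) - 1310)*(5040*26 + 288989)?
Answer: 27890765658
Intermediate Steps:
L = 113722 (L = 6 + 113716 = 113722)
(((37349 + T) + L) - 1310)*(5040*26 + 288989) = (((37349 - 83359) + 113722) - 1310)*(5040*26 + 288989) = ((-46010 + 113722) - 1310)*(131040 + 288989) = (67712 - 1310)*420029 = 66402*420029 = 27890765658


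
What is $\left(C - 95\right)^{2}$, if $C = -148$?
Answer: $59049$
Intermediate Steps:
$\left(C - 95\right)^{2} = \left(-148 - 95\right)^{2} = \left(-243\right)^{2} = 59049$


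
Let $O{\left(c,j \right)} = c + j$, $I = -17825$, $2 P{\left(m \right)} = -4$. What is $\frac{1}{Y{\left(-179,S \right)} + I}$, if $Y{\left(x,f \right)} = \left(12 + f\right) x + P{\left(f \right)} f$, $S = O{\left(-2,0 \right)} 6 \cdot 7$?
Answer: $- \frac{1}{4769} \approx -0.00020969$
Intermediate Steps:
$P{\left(m \right)} = -2$ ($P{\left(m \right)} = \frac{1}{2} \left(-4\right) = -2$)
$S = -84$ ($S = \left(-2 + 0\right) 6 \cdot 7 = \left(-2\right) 6 \cdot 7 = \left(-12\right) 7 = -84$)
$Y{\left(x,f \right)} = - 2 f + x \left(12 + f\right)$ ($Y{\left(x,f \right)} = \left(12 + f\right) x - 2 f = x \left(12 + f\right) - 2 f = - 2 f + x \left(12 + f\right)$)
$\frac{1}{Y{\left(-179,S \right)} + I} = \frac{1}{\left(\left(-2\right) \left(-84\right) + 12 \left(-179\right) - -15036\right) - 17825} = \frac{1}{\left(168 - 2148 + 15036\right) - 17825} = \frac{1}{13056 - 17825} = \frac{1}{-4769} = - \frac{1}{4769}$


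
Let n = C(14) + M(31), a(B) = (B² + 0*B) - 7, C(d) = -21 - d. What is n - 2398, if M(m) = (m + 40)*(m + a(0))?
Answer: -729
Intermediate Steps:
a(B) = -7 + B² (a(B) = (B² + 0) - 7 = B² - 7 = -7 + B²)
M(m) = (-7 + m)*(40 + m) (M(m) = (m + 40)*(m + (-7 + 0²)) = (40 + m)*(m + (-7 + 0)) = (40 + m)*(m - 7) = (40 + m)*(-7 + m) = (-7 + m)*(40 + m))
n = 1669 (n = (-21 - 1*14) + (-280 + 31² + 33*31) = (-21 - 14) + (-280 + 961 + 1023) = -35 + 1704 = 1669)
n - 2398 = 1669 - 2398 = -729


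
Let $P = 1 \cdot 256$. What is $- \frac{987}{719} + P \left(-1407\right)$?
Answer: $- \frac{258979035}{719} \approx -3.6019 \cdot 10^{5}$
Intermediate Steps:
$P = 256$
$- \frac{987}{719} + P \left(-1407\right) = - \frac{987}{719} + 256 \left(-1407\right) = \left(-987\right) \frac{1}{719} - 360192 = - \frac{987}{719} - 360192 = - \frac{258979035}{719}$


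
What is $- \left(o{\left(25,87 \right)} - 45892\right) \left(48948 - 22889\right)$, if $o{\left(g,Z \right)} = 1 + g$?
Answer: $1195222094$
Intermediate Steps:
$- \left(o{\left(25,87 \right)} - 45892\right) \left(48948 - 22889\right) = - \left(\left(1 + 25\right) - 45892\right) \left(48948 - 22889\right) = - \left(26 - 45892\right) 26059 = - \left(-45866\right) 26059 = \left(-1\right) \left(-1195222094\right) = 1195222094$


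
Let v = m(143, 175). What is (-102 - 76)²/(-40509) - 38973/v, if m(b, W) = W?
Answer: -32332693/144675 ≈ -223.49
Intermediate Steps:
v = 175
(-102 - 76)²/(-40509) - 38973/v = (-102 - 76)²/(-40509) - 38973/175 = (-178)²*(-1/40509) - 38973*1/175 = 31684*(-1/40509) - 38973/175 = -31684/40509 - 38973/175 = -32332693/144675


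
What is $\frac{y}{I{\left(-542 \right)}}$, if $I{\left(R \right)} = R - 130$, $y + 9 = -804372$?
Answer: $\frac{268127}{224} \approx 1197.0$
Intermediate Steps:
$y = -804381$ ($y = -9 - 804372 = -804381$)
$I{\left(R \right)} = -130 + R$
$\frac{y}{I{\left(-542 \right)}} = - \frac{804381}{-130 - 542} = - \frac{804381}{-672} = \left(-804381\right) \left(- \frac{1}{672}\right) = \frac{268127}{224}$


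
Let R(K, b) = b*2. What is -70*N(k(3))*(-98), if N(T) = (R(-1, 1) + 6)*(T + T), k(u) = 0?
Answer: 0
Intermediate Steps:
R(K, b) = 2*b
N(T) = 16*T (N(T) = (2*1 + 6)*(T + T) = (2 + 6)*(2*T) = 8*(2*T) = 16*T)
-70*N(k(3))*(-98) = -1120*0*(-98) = -70*0*(-98) = 0*(-98) = 0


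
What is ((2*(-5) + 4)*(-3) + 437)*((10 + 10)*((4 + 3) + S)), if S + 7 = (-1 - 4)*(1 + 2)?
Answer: -136500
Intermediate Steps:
S = -22 (S = -7 + (-1 - 4)*(1 + 2) = -7 - 5*3 = -7 - 15 = -22)
((2*(-5) + 4)*(-3) + 437)*((10 + 10)*((4 + 3) + S)) = ((2*(-5) + 4)*(-3) + 437)*((10 + 10)*((4 + 3) - 22)) = ((-10 + 4)*(-3) + 437)*(20*(7 - 22)) = (-6*(-3) + 437)*(20*(-15)) = (18 + 437)*(-300) = 455*(-300) = -136500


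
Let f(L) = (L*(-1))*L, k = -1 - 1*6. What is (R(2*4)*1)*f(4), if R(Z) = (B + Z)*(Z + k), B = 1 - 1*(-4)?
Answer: -208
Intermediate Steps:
k = -7 (k = -1 - 6 = -7)
B = 5 (B = 1 + 4 = 5)
f(L) = -L² (f(L) = (-L)*L = -L²)
R(Z) = (-7 + Z)*(5 + Z) (R(Z) = (5 + Z)*(Z - 7) = (5 + Z)*(-7 + Z) = (-7 + Z)*(5 + Z))
(R(2*4)*1)*f(4) = ((-35 + (2*4)² - 4*4)*1)*(-1*4²) = ((-35 + 8² - 2*8)*1)*(-1*16) = ((-35 + 64 - 16)*1)*(-16) = (13*1)*(-16) = 13*(-16) = -208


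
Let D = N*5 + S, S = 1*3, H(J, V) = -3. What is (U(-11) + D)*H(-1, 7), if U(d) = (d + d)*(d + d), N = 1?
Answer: -1476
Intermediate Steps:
S = 3
U(d) = 4*d**2 (U(d) = (2*d)*(2*d) = 4*d**2)
D = 8 (D = 1*5 + 3 = 5 + 3 = 8)
(U(-11) + D)*H(-1, 7) = (4*(-11)**2 + 8)*(-3) = (4*121 + 8)*(-3) = (484 + 8)*(-3) = 492*(-3) = -1476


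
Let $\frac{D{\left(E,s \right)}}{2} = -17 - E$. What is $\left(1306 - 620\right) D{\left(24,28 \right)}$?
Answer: $-56252$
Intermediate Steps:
$D{\left(E,s \right)} = -34 - 2 E$ ($D{\left(E,s \right)} = 2 \left(-17 - E\right) = -34 - 2 E$)
$\left(1306 - 620\right) D{\left(24,28 \right)} = \left(1306 - 620\right) \left(-34 - 48\right) = 686 \left(-34 - 48\right) = 686 \left(-82\right) = -56252$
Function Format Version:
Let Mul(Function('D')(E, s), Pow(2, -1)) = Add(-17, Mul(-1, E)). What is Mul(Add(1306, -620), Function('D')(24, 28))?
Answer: -56252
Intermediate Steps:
Function('D')(E, s) = Add(-34, Mul(-2, E)) (Function('D')(E, s) = Mul(2, Add(-17, Mul(-1, E))) = Add(-34, Mul(-2, E)))
Mul(Add(1306, -620), Function('D')(24, 28)) = Mul(Add(1306, -620), Add(-34, Mul(-2, 24))) = Mul(686, Add(-34, -48)) = Mul(686, -82) = -56252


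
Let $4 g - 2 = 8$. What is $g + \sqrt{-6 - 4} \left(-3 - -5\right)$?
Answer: $\frac{5}{2} + 2 i \sqrt{10} \approx 2.5 + 6.3246 i$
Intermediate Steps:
$g = \frac{5}{2}$ ($g = \frac{1}{2} + \frac{1}{4} \cdot 8 = \frac{1}{2} + 2 = \frac{5}{2} \approx 2.5$)
$g + \sqrt{-6 - 4} \left(-3 - -5\right) = \frac{5}{2} + \sqrt{-6 - 4} \left(-3 - -5\right) = \frac{5}{2} + \sqrt{-10} \left(-3 + 5\right) = \frac{5}{2} + i \sqrt{10} \cdot 2 = \frac{5}{2} + 2 i \sqrt{10}$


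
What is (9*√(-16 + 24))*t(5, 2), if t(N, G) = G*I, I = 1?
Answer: 36*√2 ≈ 50.912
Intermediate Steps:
t(N, G) = G (t(N, G) = G*1 = G)
(9*√(-16 + 24))*t(5, 2) = (9*√(-16 + 24))*2 = (9*√8)*2 = (9*(2*√2))*2 = (18*√2)*2 = 36*√2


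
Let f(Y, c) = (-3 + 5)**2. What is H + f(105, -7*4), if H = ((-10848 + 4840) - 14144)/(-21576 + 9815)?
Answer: 67196/11761 ≈ 5.7135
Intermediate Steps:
f(Y, c) = 4 (f(Y, c) = 2**2 = 4)
H = 20152/11761 (H = (-6008 - 14144)/(-11761) = -20152*(-1/11761) = 20152/11761 ≈ 1.7135)
H + f(105, -7*4) = 20152/11761 + 4 = 67196/11761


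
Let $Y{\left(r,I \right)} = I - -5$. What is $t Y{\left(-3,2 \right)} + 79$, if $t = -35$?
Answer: $-166$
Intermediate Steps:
$Y{\left(r,I \right)} = 5 + I$ ($Y{\left(r,I \right)} = I + 5 = 5 + I$)
$t Y{\left(-3,2 \right)} + 79 = - 35 \left(5 + 2\right) + 79 = \left(-35\right) 7 + 79 = -245 + 79 = -166$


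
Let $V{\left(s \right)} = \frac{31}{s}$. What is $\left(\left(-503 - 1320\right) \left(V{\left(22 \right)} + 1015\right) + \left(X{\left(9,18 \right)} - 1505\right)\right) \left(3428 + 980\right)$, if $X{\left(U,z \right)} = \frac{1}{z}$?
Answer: $- \frac{809253492824}{99} \approx -8.1743 \cdot 10^{9}$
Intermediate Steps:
$\left(\left(-503 - 1320\right) \left(V{\left(22 \right)} + 1015\right) + \left(X{\left(9,18 \right)} - 1505\right)\right) \left(3428 + 980\right) = \left(\left(-503 - 1320\right) \left(\frac{31}{22} + 1015\right) - \left(1505 - \frac{1}{18}\right)\right) \left(3428 + 980\right) = \left(- 1823 \left(31 \cdot \frac{1}{22} + 1015\right) + \left(\frac{1}{18} - 1505\right)\right) 4408 = \left(- 1823 \left(\frac{31}{22} + 1015\right) - \frac{27089}{18}\right) 4408 = \left(\left(-1823\right) \frac{22361}{22} - \frac{27089}{18}\right) 4408 = \left(- \frac{40764103}{22} - \frac{27089}{18}\right) 4408 = \left(- \frac{183587453}{99}\right) 4408 = - \frac{809253492824}{99}$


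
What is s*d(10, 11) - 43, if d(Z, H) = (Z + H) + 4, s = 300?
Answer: 7457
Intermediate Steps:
d(Z, H) = 4 + H + Z (d(Z, H) = (H + Z) + 4 = 4 + H + Z)
s*d(10, 11) - 43 = 300*(4 + 11 + 10) - 43 = 300*25 - 43 = 7500 - 43 = 7457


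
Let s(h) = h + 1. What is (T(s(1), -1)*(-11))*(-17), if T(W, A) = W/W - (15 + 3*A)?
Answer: -2057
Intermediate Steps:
s(h) = 1 + h
T(W, A) = -14 - 3*A (T(W, A) = 1 - (15 + 3*A) = 1 - 3*(5 + A) = 1 + (-15 - 3*A) = -14 - 3*A)
(T(s(1), -1)*(-11))*(-17) = ((-14 - 3*(-1))*(-11))*(-17) = ((-14 + 3)*(-11))*(-17) = -11*(-11)*(-17) = 121*(-17) = -2057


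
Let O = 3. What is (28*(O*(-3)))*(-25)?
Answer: 6300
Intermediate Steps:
(28*(O*(-3)))*(-25) = (28*(3*(-3)))*(-25) = (28*(-9))*(-25) = -252*(-25) = 6300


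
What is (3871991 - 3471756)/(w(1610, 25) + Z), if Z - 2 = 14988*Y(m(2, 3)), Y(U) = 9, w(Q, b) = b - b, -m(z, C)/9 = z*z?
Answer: 400235/134894 ≈ 2.9670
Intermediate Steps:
m(z, C) = -9*z**2 (m(z, C) = -9*z*z = -9*z**2)
w(Q, b) = 0
Z = 134894 (Z = 2 + 14988*9 = 2 + 134892 = 134894)
(3871991 - 3471756)/(w(1610, 25) + Z) = (3871991 - 3471756)/(0 + 134894) = 400235/134894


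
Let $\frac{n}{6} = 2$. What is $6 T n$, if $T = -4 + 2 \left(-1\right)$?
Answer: $-432$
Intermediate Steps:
$n = 12$ ($n = 6 \cdot 2 = 12$)
$T = -6$ ($T = -4 - 2 = -6$)
$6 T n = 6 \left(-6\right) 12 = \left(-36\right) 12 = -432$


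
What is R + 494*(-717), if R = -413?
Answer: -354611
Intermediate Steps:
R + 494*(-717) = -413 + 494*(-717) = -413 - 354198 = -354611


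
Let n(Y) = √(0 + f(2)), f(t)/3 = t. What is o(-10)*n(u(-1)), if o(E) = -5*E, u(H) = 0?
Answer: 50*√6 ≈ 122.47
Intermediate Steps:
f(t) = 3*t
n(Y) = √6 (n(Y) = √(0 + 3*2) = √(0 + 6) = √6)
o(-10)*n(u(-1)) = (-5*(-10))*√6 = 50*√6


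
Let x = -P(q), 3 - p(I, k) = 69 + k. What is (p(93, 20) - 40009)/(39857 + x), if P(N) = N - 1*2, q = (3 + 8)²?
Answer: -13365/13246 ≈ -1.0090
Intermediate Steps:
p(I, k) = -66 - k (p(I, k) = 3 - (69 + k) = 3 + (-69 - k) = -66 - k)
q = 121 (q = 11² = 121)
P(N) = -2 + N (P(N) = N - 2 = -2 + N)
x = -119 (x = -(-2 + 121) = -1*119 = -119)
(p(93, 20) - 40009)/(39857 + x) = ((-66 - 1*20) - 40009)/(39857 - 119) = ((-66 - 20) - 40009)/39738 = (-86 - 40009)*(1/39738) = -40095*1/39738 = -13365/13246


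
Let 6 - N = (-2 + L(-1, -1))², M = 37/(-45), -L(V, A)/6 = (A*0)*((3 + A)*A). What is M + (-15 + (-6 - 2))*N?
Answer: -2107/45 ≈ -46.822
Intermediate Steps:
L(V, A) = 0 (L(V, A) = -6*A*0*(3 + A)*A = -0*A*(3 + A) = -6*0 = 0)
M = -37/45 (M = 37*(-1/45) = -37/45 ≈ -0.82222)
N = 2 (N = 6 - (-2 + 0)² = 6 - 1*(-2)² = 6 - 1*4 = 6 - 4 = 2)
M + (-15 + (-6 - 2))*N = -37/45 + (-15 + (-6 - 2))*2 = -37/45 + (-15 - 8)*2 = -37/45 - 23*2 = -37/45 - 46 = -2107/45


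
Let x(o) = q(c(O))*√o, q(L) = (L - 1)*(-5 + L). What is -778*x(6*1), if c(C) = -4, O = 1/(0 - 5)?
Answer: -35010*√6 ≈ -85757.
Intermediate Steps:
O = -⅕ (O = 1/(-5) = -⅕ ≈ -0.20000)
q(L) = (-1 + L)*(-5 + L)
x(o) = 45*√o (x(o) = (5 + (-4)² - 6*(-4))*√o = (5 + 16 + 24)*√o = 45*√o)
-778*x(6*1) = -35010*√(6*1) = -35010*√6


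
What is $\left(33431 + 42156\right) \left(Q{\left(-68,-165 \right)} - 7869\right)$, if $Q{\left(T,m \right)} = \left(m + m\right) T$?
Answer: $1101378177$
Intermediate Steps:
$Q{\left(T,m \right)} = 2 T m$ ($Q{\left(T,m \right)} = 2 m T = 2 T m$)
$\left(33431 + 42156\right) \left(Q{\left(-68,-165 \right)} - 7869\right) = \left(33431 + 42156\right) \left(2 \left(-68\right) \left(-165\right) - 7869\right) = 75587 \left(22440 - 7869\right) = 75587 \cdot 14571 = 1101378177$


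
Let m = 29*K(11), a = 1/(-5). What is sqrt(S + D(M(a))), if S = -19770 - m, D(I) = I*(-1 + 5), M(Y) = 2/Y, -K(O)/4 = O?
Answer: I*sqrt(18534) ≈ 136.14*I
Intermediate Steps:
K(O) = -4*O
a = -1/5 ≈ -0.20000
m = -1276 (m = 29*(-4*11) = 29*(-44) = -1276)
D(I) = 4*I (D(I) = I*4 = 4*I)
S = -18494 (S = -19770 - 1*(-1276) = -19770 + 1276 = -18494)
sqrt(S + D(M(a))) = sqrt(-18494 + 4*(2/(-1/5))) = sqrt(-18494 + 4*(2*(-5))) = sqrt(-18494 + 4*(-10)) = sqrt(-18494 - 40) = sqrt(-18534) = I*sqrt(18534)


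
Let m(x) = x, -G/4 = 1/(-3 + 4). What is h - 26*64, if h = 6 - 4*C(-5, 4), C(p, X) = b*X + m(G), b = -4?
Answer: -1578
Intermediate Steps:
G = -4 (G = -4/(-3 + 4) = -4/1 = -4*1 = -4)
C(p, X) = -4 - 4*X (C(p, X) = -4*X - 4 = -4 - 4*X)
h = 86 (h = 6 - 4*(-4 - 4*4) = 6 - 4*(-4 - 16) = 6 - 4*(-20) = 6 + 80 = 86)
h - 26*64 = 86 - 26*64 = 86 - 1664 = -1578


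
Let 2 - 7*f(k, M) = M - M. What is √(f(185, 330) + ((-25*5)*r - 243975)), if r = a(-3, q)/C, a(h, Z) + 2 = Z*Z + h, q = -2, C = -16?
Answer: 3*I*√21253589/28 ≈ 493.95*I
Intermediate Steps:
a(h, Z) = -2 + h + Z² (a(h, Z) = -2 + (Z*Z + h) = -2 + (Z² + h) = -2 + (h + Z²) = -2 + h + Z²)
r = 1/16 (r = (-2 - 3 + (-2)²)/(-16) = (-2 - 3 + 4)*(-1/16) = -1*(-1/16) = 1/16 ≈ 0.062500)
f(k, M) = 2/7 (f(k, M) = 2/7 - (M - M)/7 = 2/7 - ⅐*0 = 2/7 + 0 = 2/7)
√(f(185, 330) + ((-25*5)*r - 243975)) = √(2/7 + (-25*5*(1/16) - 243975)) = √(2/7 + (-125*1/16 - 243975)) = √(2/7 + (-125/16 - 243975)) = √(2/7 - 3903725/16) = √(-27326043/112) = 3*I*√21253589/28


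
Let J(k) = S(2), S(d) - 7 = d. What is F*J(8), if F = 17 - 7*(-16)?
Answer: 1161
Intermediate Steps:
S(d) = 7 + d
J(k) = 9 (J(k) = 7 + 2 = 9)
F = 129 (F = 17 + 112 = 129)
F*J(8) = 129*9 = 1161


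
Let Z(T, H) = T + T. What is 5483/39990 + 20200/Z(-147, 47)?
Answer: -44788111/653170 ≈ -68.570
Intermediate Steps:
Z(T, H) = 2*T
5483/39990 + 20200/Z(-147, 47) = 5483/39990 + 20200/((2*(-147))) = 5483*(1/39990) + 20200/(-294) = 5483/39990 + 20200*(-1/294) = 5483/39990 - 10100/147 = -44788111/653170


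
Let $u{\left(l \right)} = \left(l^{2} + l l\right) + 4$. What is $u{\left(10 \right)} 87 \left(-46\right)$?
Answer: $-816408$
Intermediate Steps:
$u{\left(l \right)} = 4 + 2 l^{2}$ ($u{\left(l \right)} = \left(l^{2} + l^{2}\right) + 4 = 2 l^{2} + 4 = 4 + 2 l^{2}$)
$u{\left(10 \right)} 87 \left(-46\right) = \left(4 + 2 \cdot 10^{2}\right) 87 \left(-46\right) = \left(4 + 2 \cdot 100\right) 87 \left(-46\right) = \left(4 + 200\right) 87 \left(-46\right) = 204 \cdot 87 \left(-46\right) = 17748 \left(-46\right) = -816408$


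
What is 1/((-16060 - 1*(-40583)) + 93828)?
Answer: 1/118351 ≈ 8.4494e-6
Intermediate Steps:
1/((-16060 - 1*(-40583)) + 93828) = 1/((-16060 + 40583) + 93828) = 1/(24523 + 93828) = 1/118351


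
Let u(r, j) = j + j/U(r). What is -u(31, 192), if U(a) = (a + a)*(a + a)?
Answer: -184560/961 ≈ -192.05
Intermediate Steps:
U(a) = 4*a**2 (U(a) = (2*a)*(2*a) = 4*a**2)
u(r, j) = j + j/(4*r**2) (u(r, j) = j + j/((4*r**2)) = j + j*(1/(4*r**2)) = j + j/(4*r**2))
-u(31, 192) = -(192 + (1/4)*192/31**2) = -(192 + (1/4)*192*(1/961)) = -(192 + 48/961) = -1*184560/961 = -184560/961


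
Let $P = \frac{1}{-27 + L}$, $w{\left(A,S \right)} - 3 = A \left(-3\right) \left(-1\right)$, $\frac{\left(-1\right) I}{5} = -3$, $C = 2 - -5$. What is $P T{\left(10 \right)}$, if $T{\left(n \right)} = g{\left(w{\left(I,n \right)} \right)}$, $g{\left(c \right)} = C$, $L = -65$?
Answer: $- \frac{7}{92} \approx -0.076087$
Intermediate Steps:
$C = 7$ ($C = 2 + 5 = 7$)
$I = 15$ ($I = \left(-5\right) \left(-3\right) = 15$)
$w{\left(A,S \right)} = 3 + 3 A$ ($w{\left(A,S \right)} = 3 + A \left(-3\right) \left(-1\right) = 3 + - 3 A \left(-1\right) = 3 + 3 A$)
$g{\left(c \right)} = 7$
$P = - \frac{1}{92}$ ($P = \frac{1}{-27 - 65} = \frac{1}{-92} = - \frac{1}{92} \approx -0.01087$)
$T{\left(n \right)} = 7$
$P T{\left(10 \right)} = \left(- \frac{1}{92}\right) 7 = - \frac{7}{92}$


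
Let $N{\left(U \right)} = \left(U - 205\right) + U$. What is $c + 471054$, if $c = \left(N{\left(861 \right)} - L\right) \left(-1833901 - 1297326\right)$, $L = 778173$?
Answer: $2431886707966$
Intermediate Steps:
$N{\left(U \right)} = -205 + 2 U$ ($N{\left(U \right)} = \left(-205 + U\right) + U = -205 + 2 U$)
$c = 2431886236912$ ($c = \left(\left(-205 + 2 \cdot 861\right) - 778173\right) \left(-1833901 - 1297326\right) = \left(\left(-205 + 1722\right) - 778173\right) \left(-3131227\right) = \left(1517 - 778173\right) \left(-3131227\right) = \left(-776656\right) \left(-3131227\right) = 2431886236912$)
$c + 471054 = 2431886236912 + 471054 = 2431886707966$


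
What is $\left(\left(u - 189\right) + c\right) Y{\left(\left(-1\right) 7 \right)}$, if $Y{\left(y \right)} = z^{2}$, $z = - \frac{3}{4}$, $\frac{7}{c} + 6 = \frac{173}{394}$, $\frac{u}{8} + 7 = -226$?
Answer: $- \frac{5786847}{5008} \approx -1155.5$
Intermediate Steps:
$u = -1864$ ($u = -56 + 8 \left(-226\right) = -56 - 1808 = -1864$)
$c = - \frac{394}{313}$ ($c = \frac{7}{-6 + \frac{173}{394}} = \frac{7}{- \frac{2191}{394}} = 7 \left(- \frac{394}{2191}\right) = - \frac{394}{313} \approx -1.2588$)
$z = - \frac{3}{4}$ ($z = \left(-3\right) \frac{1}{4} = - \frac{3}{4} \approx -0.75$)
$Y{\left(y \right)} = \frac{9}{16}$ ($Y{\left(y \right)} = \left(- \frac{3}{4}\right)^{2} = \frac{9}{16}$)
$\left(\left(u - 189\right) + c\right) Y{\left(\left(-1\right) 7 \right)} = \left(\left(-1864 - 189\right) - \frac{394}{313}\right) \frac{9}{16} = \left(-2053 - \frac{394}{313}\right) \frac{9}{16} = \left(- \frac{642983}{313}\right) \frac{9}{16} = - \frac{5786847}{5008}$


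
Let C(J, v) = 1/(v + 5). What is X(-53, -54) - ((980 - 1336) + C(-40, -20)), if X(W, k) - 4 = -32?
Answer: 4921/15 ≈ 328.07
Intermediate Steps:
C(J, v) = 1/(5 + v)
X(W, k) = -28 (X(W, k) = 4 - 32 = -28)
X(-53, -54) - ((980 - 1336) + C(-40, -20)) = -28 - ((980 - 1336) + 1/(5 - 20)) = -28 - (-356 + 1/(-15)) = -28 - (-356 - 1/15) = -28 - 1*(-5341/15) = -28 + 5341/15 = 4921/15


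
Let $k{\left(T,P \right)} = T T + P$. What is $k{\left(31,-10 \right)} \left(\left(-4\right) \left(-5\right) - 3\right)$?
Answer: $16167$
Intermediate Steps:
$k{\left(T,P \right)} = P + T^{2}$ ($k{\left(T,P \right)} = T^{2} + P = P + T^{2}$)
$k{\left(31,-10 \right)} \left(\left(-4\right) \left(-5\right) - 3\right) = \left(-10 + 31^{2}\right) \left(\left(-4\right) \left(-5\right) - 3\right) = \left(-10 + 961\right) \left(20 - 3\right) = 951 \cdot 17 = 16167$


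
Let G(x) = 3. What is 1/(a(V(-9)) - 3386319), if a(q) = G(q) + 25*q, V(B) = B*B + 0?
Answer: -1/3384291 ≈ -2.9548e-7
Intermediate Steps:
V(B) = B**2 (V(B) = B**2 + 0 = B**2)
a(q) = 3 + 25*q
1/(a(V(-9)) - 3386319) = 1/((3 + 25*(-9)**2) - 3386319) = 1/((3 + 25*81) - 3386319) = 1/((3 + 2025) - 3386319) = 1/(2028 - 3386319) = 1/(-3384291) = -1/3384291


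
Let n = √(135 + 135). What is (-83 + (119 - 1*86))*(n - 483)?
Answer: 24150 - 150*√30 ≈ 23328.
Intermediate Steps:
n = 3*√30 (n = √270 = 3*√30 ≈ 16.432)
(-83 + (119 - 1*86))*(n - 483) = (-83 + (119 - 1*86))*(3*√30 - 483) = (-83 + (119 - 86))*(-483 + 3*√30) = (-83 + 33)*(-483 + 3*√30) = -50*(-483 + 3*√30) = 24150 - 150*√30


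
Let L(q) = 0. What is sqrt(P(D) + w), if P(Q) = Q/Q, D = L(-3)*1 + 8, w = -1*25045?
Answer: 2*I*sqrt(6261) ≈ 158.25*I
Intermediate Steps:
w = -25045
D = 8 (D = 0*1 + 8 = 0 + 8 = 8)
P(Q) = 1
sqrt(P(D) + w) = sqrt(1 - 25045) = sqrt(-25044) = 2*I*sqrt(6261)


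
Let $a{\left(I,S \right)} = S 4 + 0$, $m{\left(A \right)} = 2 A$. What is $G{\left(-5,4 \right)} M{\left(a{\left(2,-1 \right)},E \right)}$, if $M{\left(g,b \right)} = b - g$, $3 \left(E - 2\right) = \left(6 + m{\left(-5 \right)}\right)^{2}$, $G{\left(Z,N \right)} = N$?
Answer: $\frac{136}{3} \approx 45.333$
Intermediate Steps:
$a{\left(I,S \right)} = 4 S$ ($a{\left(I,S \right)} = 4 S + 0 = 4 S$)
$E = \frac{22}{3}$ ($E = 2 + \frac{\left(6 + 2 \left(-5\right)\right)^{2}}{3} = 2 + \frac{\left(6 - 10\right)^{2}}{3} = 2 + \frac{\left(-4\right)^{2}}{3} = 2 + \frac{1}{3} \cdot 16 = 2 + \frac{16}{3} = \frac{22}{3} \approx 7.3333$)
$G{\left(-5,4 \right)} M{\left(a{\left(2,-1 \right)},E \right)} = 4 \left(\frac{22}{3} - 4 \left(-1\right)\right) = 4 \left(\frac{22}{3} - -4\right) = 4 \left(\frac{22}{3} + 4\right) = 4 \cdot \frac{34}{3} = \frac{136}{3}$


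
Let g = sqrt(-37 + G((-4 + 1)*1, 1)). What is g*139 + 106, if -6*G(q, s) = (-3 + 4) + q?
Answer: 106 + 139*I*sqrt(330)/3 ≈ 106.0 + 841.69*I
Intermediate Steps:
G(q, s) = -1/6 - q/6 (G(q, s) = -((-3 + 4) + q)/6 = -(1 + q)/6 = -1/6 - q/6)
g = I*sqrt(330)/3 (g = sqrt(-37 + (-1/6 - (-4 + 1)/6)) = sqrt(-37 + (-1/6 - (-1)/2)) = sqrt(-37 + (-1/6 - 1/6*(-3))) = sqrt(-37 + (-1/6 + 1/2)) = sqrt(-37 + 1/3) = sqrt(-110/3) = I*sqrt(330)/3 ≈ 6.0553*I)
g*139 + 106 = (I*sqrt(330)/3)*139 + 106 = 139*I*sqrt(330)/3 + 106 = 106 + 139*I*sqrt(330)/3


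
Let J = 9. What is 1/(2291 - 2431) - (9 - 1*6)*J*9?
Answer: -34021/140 ≈ -243.01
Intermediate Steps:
1/(2291 - 2431) - (9 - 1*6)*J*9 = 1/(2291 - 2431) - (9 - 1*6)*9*9 = 1/(-140) - (9 - 6)*9*9 = -1/140 - 3*9*9 = -1/140 - 27*9 = -1/140 - 1*243 = -1/140 - 243 = -34021/140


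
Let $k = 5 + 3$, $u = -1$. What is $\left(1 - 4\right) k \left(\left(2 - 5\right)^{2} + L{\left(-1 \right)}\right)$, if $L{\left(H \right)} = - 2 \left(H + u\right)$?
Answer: $-312$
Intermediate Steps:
$L{\left(H \right)} = 2 - 2 H$ ($L{\left(H \right)} = - 2 \left(H - 1\right) = - 2 \left(-1 + H\right) = 2 - 2 H$)
$k = 8$
$\left(1 - 4\right) k \left(\left(2 - 5\right)^{2} + L{\left(-1 \right)}\right) = \left(1 - 4\right) 8 \left(\left(2 - 5\right)^{2} + \left(2 - -2\right)\right) = \left(-3\right) 8 \left(\left(-3\right)^{2} + \left(2 + 2\right)\right) = - 24 \left(9 + 4\right) = \left(-24\right) 13 = -312$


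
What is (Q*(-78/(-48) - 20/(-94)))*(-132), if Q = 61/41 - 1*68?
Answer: 62183781/3854 ≈ 16135.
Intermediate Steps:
Q = -2727/41 (Q = 61*(1/41) - 68 = 61/41 - 68 = -2727/41 ≈ -66.512)
(Q*(-78/(-48) - 20/(-94)))*(-132) = -2727*(-78/(-48) - 20/(-94))/41*(-132) = -2727*(-78*(-1/48) - 20*(-1/94))/41*(-132) = -2727*(13/8 + 10/47)/41*(-132) = -2727/41*691/376*(-132) = -1884357/15416*(-132) = 62183781/3854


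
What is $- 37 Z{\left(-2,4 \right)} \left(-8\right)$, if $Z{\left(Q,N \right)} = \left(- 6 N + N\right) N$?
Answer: $-23680$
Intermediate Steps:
$Z{\left(Q,N \right)} = - 5 N^{2}$ ($Z{\left(Q,N \right)} = - 5 N N = - 5 N^{2}$)
$- 37 Z{\left(-2,4 \right)} \left(-8\right) = - 37 \left(- 5 \cdot 4^{2}\right) \left(-8\right) = - 37 \left(\left(-5\right) 16\right) \left(-8\right) = \left(-37\right) \left(-80\right) \left(-8\right) = 2960 \left(-8\right) = -23680$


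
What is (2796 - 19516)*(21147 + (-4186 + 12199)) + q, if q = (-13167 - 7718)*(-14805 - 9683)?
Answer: 23876680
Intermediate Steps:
q = 511431880 (q = -20885*(-24488) = 511431880)
(2796 - 19516)*(21147 + (-4186 + 12199)) + q = (2796 - 19516)*(21147 + (-4186 + 12199)) + 511431880 = -16720*(21147 + 8013) + 511431880 = -16720*29160 + 511431880 = -487555200 + 511431880 = 23876680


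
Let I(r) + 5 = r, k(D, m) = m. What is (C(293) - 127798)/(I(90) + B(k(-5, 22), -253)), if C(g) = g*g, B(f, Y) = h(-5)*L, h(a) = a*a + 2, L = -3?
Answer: -41949/4 ≈ -10487.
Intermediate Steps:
I(r) = -5 + r
h(a) = 2 + a² (h(a) = a² + 2 = 2 + a²)
B(f, Y) = -81 (B(f, Y) = (2 + (-5)²)*(-3) = (2 + 25)*(-3) = 27*(-3) = -81)
C(g) = g²
(C(293) - 127798)/(I(90) + B(k(-5, 22), -253)) = (293² - 127798)/((-5 + 90) - 81) = (85849 - 127798)/(85 - 81) = -41949/4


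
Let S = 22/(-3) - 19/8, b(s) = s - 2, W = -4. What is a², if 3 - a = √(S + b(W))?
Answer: (36 - I*√2262)²/144 ≈ -6.7083 - 23.78*I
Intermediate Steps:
b(s) = -2 + s
S = -233/24 (S = 22*(-⅓) - 19*⅛ = -22/3 - 19/8 = -233/24 ≈ -9.7083)
a = 3 - I*√2262/12 (a = 3 - √(-233/24 + (-2 - 4)) = 3 - √(-233/24 - 6) = 3 - √(-377/24) = 3 - I*√2262/12 ≈ 3.0 - 3.9634*I)
a² = (3 - I*√2262/12)²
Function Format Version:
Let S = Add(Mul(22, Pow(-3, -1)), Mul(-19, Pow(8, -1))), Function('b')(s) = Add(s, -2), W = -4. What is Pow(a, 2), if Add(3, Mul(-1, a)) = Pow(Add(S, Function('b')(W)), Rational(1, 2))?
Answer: Mul(Rational(1, 144), Pow(Add(36, Mul(-1, I, Pow(2262, Rational(1, 2)))), 2)) ≈ Add(-6.7083, Mul(-23.780, I))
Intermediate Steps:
Function('b')(s) = Add(-2, s)
S = Rational(-233, 24) (S = Add(Mul(22, Rational(-1, 3)), Mul(-19, Rational(1, 8))) = Add(Rational(-22, 3), Rational(-19, 8)) = Rational(-233, 24) ≈ -9.7083)
a = Add(3, Mul(Rational(-1, 12), I, Pow(2262, Rational(1, 2)))) (a = Add(3, Mul(-1, Pow(Add(Rational(-233, 24), Add(-2, -4)), Rational(1, 2)))) = Add(3, Mul(-1, Pow(Add(Rational(-233, 24), -6), Rational(1, 2)))) = Add(3, Mul(-1, Pow(Rational(-377, 24), Rational(1, 2)))) = Add(3, Mul(-1, Mul(Rational(1, 12), I, Pow(2262, Rational(1, 2))))) = Add(3, Mul(Rational(-1, 12), I, Pow(2262, Rational(1, 2)))) ≈ Add(3.0000, Mul(-3.9634, I)))
Pow(a, 2) = Pow(Add(3, Mul(Rational(-1, 12), I, Pow(2262, Rational(1, 2)))), 2)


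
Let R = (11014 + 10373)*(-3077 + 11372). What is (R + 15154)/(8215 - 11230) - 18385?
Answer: -232851094/3015 ≈ -77231.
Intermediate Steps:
R = 177405165 (R = 21387*8295 = 177405165)
(R + 15154)/(8215 - 11230) - 18385 = (177405165 + 15154)/(8215 - 11230) - 18385 = 177420319/(-3015) - 18385 = 177420319*(-1/3015) - 18385 = -177420319/3015 - 18385 = -232851094/3015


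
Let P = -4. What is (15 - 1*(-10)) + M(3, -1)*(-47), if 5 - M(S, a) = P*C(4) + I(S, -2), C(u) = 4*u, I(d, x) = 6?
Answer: -2936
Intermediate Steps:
M(S, a) = 63 (M(S, a) = 5 - (-16*4 + 6) = 5 - (-4*16 + 6) = 5 - (-64 + 6) = 5 - 1*(-58) = 5 + 58 = 63)
(15 - 1*(-10)) + M(3, -1)*(-47) = (15 - 1*(-10)) + 63*(-47) = (15 + 10) - 2961 = 25 - 2961 = -2936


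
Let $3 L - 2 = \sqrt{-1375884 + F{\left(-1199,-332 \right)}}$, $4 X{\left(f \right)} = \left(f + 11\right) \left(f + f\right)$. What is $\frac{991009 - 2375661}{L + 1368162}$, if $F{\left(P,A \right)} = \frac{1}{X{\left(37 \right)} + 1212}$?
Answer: $- \frac{35804711364508800}{35378328547858799} + \frac{41539560 i \sqrt{60676484379}}{35378328547858799} \approx -1.0121 + 0.00028922 i$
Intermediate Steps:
$X{\left(f \right)} = \frac{f \left(11 + f\right)}{2}$ ($X{\left(f \right)} = \frac{\left(f + 11\right) \left(f + f\right)}{4} = \frac{\left(11 + f\right) 2 f}{4} = \frac{2 f \left(11 + f\right)}{4} = \frac{f \left(11 + f\right)}{2}$)
$F{\left(P,A \right)} = \frac{1}{2100}$ ($F{\left(P,A \right)} = \frac{1}{\frac{1}{2} \cdot 37 \left(11 + 37\right) + 1212} = \frac{1}{\frac{1}{2} \cdot 37 \cdot 48 + 1212} = \frac{1}{888 + 1212} = \frac{1}{2100}$)
$L = \frac{2}{3} + \frac{i \sqrt{60676484379}}{630}$ ($L = \frac{2}{3} + \frac{\sqrt{-1375884 + \frac{1}{2100}}}{3} = \frac{2}{3} + \frac{\sqrt{- \frac{2889356399}{2100}}}{3} = \frac{2}{3} + \frac{\frac{1}{210} i \sqrt{60676484379}}{3} = \frac{2}{3} + \frac{i \sqrt{60676484379}}{630} \approx 0.66667 + 390.99 i$)
$\frac{991009 - 2375661}{L + 1368162} = \frac{991009 - 2375661}{\left(\frac{2}{3} + \frac{i \sqrt{60676484379}}{630}\right) + 1368162} = - \frac{1384652}{\frac{4104488}{3} + \frac{i \sqrt{60676484379}}{630}}$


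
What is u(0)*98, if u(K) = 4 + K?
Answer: 392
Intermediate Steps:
u(0)*98 = (4 + 0)*98 = 4*98 = 392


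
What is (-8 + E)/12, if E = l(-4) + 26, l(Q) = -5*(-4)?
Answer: 19/6 ≈ 3.1667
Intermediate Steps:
l(Q) = 20
E = 46 (E = 20 + 26 = 46)
(-8 + E)/12 = (-8 + 46)/12 = (1/12)*38 = 19/6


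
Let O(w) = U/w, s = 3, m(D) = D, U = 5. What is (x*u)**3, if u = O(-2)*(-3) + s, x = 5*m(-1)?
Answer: -1157625/8 ≈ -1.4470e+5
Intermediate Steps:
x = -5 (x = 5*(-1) = -5)
O(w) = 5/w
u = 21/2 (u = (5/(-2))*(-3) + 3 = (5*(-1/2))*(-3) + 3 = -5/2*(-3) + 3 = 15/2 + 3 = 21/2 ≈ 10.500)
(x*u)**3 = (-5*21/2)**3 = (-105/2)**3 = -1157625/8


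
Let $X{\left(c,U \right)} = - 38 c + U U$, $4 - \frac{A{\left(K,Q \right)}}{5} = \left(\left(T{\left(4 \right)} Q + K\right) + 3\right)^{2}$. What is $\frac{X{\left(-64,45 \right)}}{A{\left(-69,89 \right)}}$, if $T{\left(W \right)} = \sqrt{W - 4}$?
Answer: $- \frac{4457}{21760} \approx -0.20483$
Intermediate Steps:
$T{\left(W \right)} = \sqrt{-4 + W}$
$A{\left(K,Q \right)} = 20 - 5 \left(3 + K\right)^{2}$ ($A{\left(K,Q \right)} = 20 - 5 \left(\left(\sqrt{-4 + 4} Q + K\right) + 3\right)^{2} = 20 - 5 \left(\left(\sqrt{0} Q + K\right) + 3\right)^{2} = 20 - 5 \left(\left(0 Q + K\right) + 3\right)^{2} = 20 - 5 \left(\left(0 + K\right) + 3\right)^{2} = 20 - 5 \left(K + 3\right)^{2} = 20 - 5 \left(3 + K\right)^{2}$)
$X{\left(c,U \right)} = U^{2} - 38 c$ ($X{\left(c,U \right)} = - 38 c + U^{2} = U^{2} - 38 c$)
$\frac{X{\left(-64,45 \right)}}{A{\left(-69,89 \right)}} = \frac{45^{2} - -2432}{20 - 5 \left(3 - 69\right)^{2}} = \frac{2025 + 2432}{20 - 5 \left(-66\right)^{2}} = \frac{4457}{20 - 21780} = \frac{4457}{-21760} = 4457 \left(- \frac{1}{21760}\right) = - \frac{4457}{21760}$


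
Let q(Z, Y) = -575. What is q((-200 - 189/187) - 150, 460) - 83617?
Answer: -84192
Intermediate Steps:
q((-200 - 189/187) - 150, 460) - 83617 = -575 - 83617 = -84192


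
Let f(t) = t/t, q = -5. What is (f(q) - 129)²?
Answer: 16384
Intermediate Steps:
f(t) = 1
(f(q) - 129)² = (1 - 129)² = (-128)² = 16384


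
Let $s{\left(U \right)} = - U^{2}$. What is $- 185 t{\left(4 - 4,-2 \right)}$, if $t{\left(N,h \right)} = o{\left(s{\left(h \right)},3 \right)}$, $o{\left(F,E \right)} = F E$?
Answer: $2220$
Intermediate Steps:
$o{\left(F,E \right)} = E F$
$t{\left(N,h \right)} = - 3 h^{2}$ ($t{\left(N,h \right)} = 3 \left(- h^{2}\right) = - 3 h^{2}$)
$- 185 t{\left(4 - 4,-2 \right)} = - 185 \left(- 3 \left(-2\right)^{2}\right) = - 185 \left(\left(-3\right) 4\right) = \left(-185\right) \left(-12\right) = 2220$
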